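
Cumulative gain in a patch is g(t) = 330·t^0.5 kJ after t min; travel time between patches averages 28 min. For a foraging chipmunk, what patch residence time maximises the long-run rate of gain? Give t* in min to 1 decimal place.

28.0 min

Maximise g(t)/(T+t): set derivative to zero → g'(t)(T+t) = g(t).
g'(t) = 0.5·330·t^-0.5. Setting 0.5·330·t^-0.5 = 330·t^0.5/(28+t) gives 0.5(28+t) = t, so 0.50·t = 0.5×28.
t* = 0.5×28/0.50 = 28 min.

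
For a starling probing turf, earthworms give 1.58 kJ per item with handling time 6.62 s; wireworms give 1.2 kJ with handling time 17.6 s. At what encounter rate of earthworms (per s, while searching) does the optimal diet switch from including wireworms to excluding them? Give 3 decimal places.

Drop wireworms once their profitability E₂/h₂ falls below the rate achievable on earthworms alone: E₂/h₂ = λE₁/(1 + λh₁).
Solve for λ: λE₁h₂ = E₂(1 + λh₁) → λ(E₁h₂ − E₂h₁) = E₂ → λ = E₂/(E₁h₂ − E₂h₁).
λ = 1.2/(1.58×17.6 − 1.2×6.62) = 1.2/19.86 = 0.06041 per s.

0.060 per s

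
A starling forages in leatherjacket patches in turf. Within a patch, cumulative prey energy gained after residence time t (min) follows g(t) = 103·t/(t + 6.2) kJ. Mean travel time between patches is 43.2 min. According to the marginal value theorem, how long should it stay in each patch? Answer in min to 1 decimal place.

16.4 min

By the marginal value theorem, leave when the instantaneous gain rate g'(t) equals the habitat-wide average g(t)/(T + t).
g'(t) = 103·6.2/(t + 6.2)². Setting 103·6.2/(t+6.2)² = 103t/[(t+6.2)(43.2+t)] gives 6.2(43.2+t) = t(t+6.2), so t² = 6.2×43.2 = 267.8.
t* = √267.8 = 16.37 min.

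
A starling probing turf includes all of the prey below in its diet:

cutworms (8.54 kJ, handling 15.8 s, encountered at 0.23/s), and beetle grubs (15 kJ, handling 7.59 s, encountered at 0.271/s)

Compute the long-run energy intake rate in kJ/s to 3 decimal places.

0.901 kJ/s

R = Σλ_iE_i / (1 + Σλ_ih_i)
Numerator: 0.23×8.54 + 0.271×15 = 6.029
Denominator: 1 + 0.23×15.8 + 0.271×7.59 = 6.691
R = 6.029/6.691 = 0.9011 kJ/s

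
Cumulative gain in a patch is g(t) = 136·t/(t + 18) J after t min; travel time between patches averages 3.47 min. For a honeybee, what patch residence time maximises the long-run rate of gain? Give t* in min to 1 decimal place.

Maximise g(t)/(T+t): set derivative to zero → g'(t)(T+t) = g(t).
g'(t) = 136·18/(t + 18)². Setting 136·18/(t+18)² = 136t/[(t+18)(3.47+t)] gives 18(3.47+t) = t(t+18), so t² = 18×3.47 = 62.46.
t* = √62.46 = 7.903 min.

7.9 min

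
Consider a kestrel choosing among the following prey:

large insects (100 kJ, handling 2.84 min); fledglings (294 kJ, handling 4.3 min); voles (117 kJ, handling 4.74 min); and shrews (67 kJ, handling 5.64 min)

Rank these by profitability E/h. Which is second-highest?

large insects

Profitability E/h (kJ/min): large insects = 100/2.84 = 35.2, fledglings = 294/4.3 = 68.4, voles = 117/4.74 = 24.7, shrews = 67/5.64 = 11.9.
Ranked: fledglings > large insects > voles > shrews.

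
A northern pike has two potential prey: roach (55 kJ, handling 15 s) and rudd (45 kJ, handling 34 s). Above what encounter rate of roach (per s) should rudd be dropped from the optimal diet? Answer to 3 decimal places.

At the threshold, the rate on roach alone equals the profitability of rudd: λ·55/(1 + λ·15) = 45/34 = 1.324.
Rearranging, λ(55 − 1.324×15) = 1.324, so λ = 1.324/35.15 = 0.03766 per s.

0.038 per s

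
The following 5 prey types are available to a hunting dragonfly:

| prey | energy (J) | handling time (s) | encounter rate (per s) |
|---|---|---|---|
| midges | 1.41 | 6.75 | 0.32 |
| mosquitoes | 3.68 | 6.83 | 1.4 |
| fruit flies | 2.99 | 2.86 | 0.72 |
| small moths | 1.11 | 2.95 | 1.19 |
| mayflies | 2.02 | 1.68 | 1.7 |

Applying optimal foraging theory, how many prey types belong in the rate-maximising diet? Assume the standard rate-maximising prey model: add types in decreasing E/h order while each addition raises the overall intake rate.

2

E/h in descending order: mayflies 1.2, fruit flies 1.05, mosquitoes 0.539, small moths 0.376, midges 0.209 J/s. The optimal diet is the largest prefix of this list for which every included type satisfies E_i/h_i > R on the types above it.
Rate on top 1: 0.8906. fruit flies: 1.05 > 0.8906 → include.
Rate on top 2: 0.9445. mosquitoes: 0.539 < 0.9445 → exclude; stop.
Optimal diet: mayflies, fruit flies — 2 of 5 types.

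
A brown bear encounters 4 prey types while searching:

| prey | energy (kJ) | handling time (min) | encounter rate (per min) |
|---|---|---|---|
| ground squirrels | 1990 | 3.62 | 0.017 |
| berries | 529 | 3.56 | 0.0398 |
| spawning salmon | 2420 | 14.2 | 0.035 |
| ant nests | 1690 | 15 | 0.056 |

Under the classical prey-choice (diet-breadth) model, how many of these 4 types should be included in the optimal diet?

Profitabilities (E/h, kJ/min): ground squirrels 550, spawning salmon 170, berries 149, ant nests 113. Add prey in this order while the next type's profitability exceeds the intake rate on those already taken.
Rate on top 1: 31.87. spawning salmon: 170 > 31.87 → include.
Rate on top 2: 76.05. berries: 149 > 76.05 → include.
Rate on top 3: 82.1. ant nests: 113 > 82.1 → include.
Optimal diet: ground squirrels, spawning salmon, berries, ant nests — 4 of 4 types.

4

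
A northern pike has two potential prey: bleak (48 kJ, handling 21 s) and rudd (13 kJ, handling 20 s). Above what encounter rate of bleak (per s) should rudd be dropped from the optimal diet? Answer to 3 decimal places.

0.019 per s

The zero-one rule: include rudd iff E₂/h₂ > λE₁/(1+λh₁). Equality gives the switch point.
λE₁h₂ = E₂ + λE₂h₁ ⇒ λ = E₂/(E₁h₂ − E₂h₁) = 13/(960 − 273) = 0.01892 per s.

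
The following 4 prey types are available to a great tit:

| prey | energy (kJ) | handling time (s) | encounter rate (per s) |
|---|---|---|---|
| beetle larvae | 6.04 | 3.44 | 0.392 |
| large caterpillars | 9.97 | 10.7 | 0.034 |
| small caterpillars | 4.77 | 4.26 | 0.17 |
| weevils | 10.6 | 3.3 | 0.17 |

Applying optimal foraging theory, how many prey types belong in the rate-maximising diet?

Rank by E/h (kJ/s): weevils 3.21, beetle larvae 1.76, small caterpillars 1.12, large caterpillars 0.932. Include each in turn until the next type's E/h falls below the running intake rate.
Rate on top 1: 1.154. beetle larvae: 1.76 > 1.154 → include.
Rate on top 2: 1.433. small caterpillars: 1.12 < 1.433 → exclude; stop.
Optimal diet: weevils, beetle larvae — 2 of 4 types.

2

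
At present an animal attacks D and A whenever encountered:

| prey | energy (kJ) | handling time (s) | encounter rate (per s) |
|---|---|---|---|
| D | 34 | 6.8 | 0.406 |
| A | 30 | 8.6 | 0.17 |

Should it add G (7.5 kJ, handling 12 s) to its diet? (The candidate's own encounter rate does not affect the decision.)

Intake rate on the current diet: R = (0.406×34 + 0.17×30) / (1 + 0.406×6.8 + 0.17×8.6) = 18.9/5.223 = 3.62 kJ/s.
G: E/h = 7.5/12 = 0.625 kJ/s.
Since 0.625 < R, time spent handling G is better spent searching.

No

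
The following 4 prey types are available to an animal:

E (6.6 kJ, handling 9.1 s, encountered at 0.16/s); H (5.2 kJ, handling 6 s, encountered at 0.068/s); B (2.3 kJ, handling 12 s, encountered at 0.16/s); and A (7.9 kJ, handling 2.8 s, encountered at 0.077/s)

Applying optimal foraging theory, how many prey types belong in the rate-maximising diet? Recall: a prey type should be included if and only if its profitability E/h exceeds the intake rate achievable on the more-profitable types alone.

Profitabilities (E/h, kJ/s): A 2.82, H 0.867, E 0.725, B 0.192. Add prey in this order while the next type's profitability exceeds the intake rate on those already taken.
Rate on top 1: 0.5004. H: 0.867 > 0.5004 → include.
Rate on top 2: 0.5924. E: 0.725 > 0.5924 → include.
Rate on top 3: 0.6552. B: 0.192 < 0.6552 → exclude; stop.
Optimal diet: A, H, E — 3 of 4 types.

3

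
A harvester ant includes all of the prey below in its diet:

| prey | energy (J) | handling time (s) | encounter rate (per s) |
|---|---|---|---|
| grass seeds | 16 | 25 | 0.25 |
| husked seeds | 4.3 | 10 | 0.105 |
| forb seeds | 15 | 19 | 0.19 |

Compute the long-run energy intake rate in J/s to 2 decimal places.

Energy encountered per unit search time: 0.25×16 + 0.105×4.3 + 0.19×15 = 7.301 J/s.
Handling time per unit search time: 0.25×25 + 0.105×10 + 0.19×19 = 10.91.
Rate = 7.301/(1 + 10.91) = 0.6131 J/s.

0.61 J/s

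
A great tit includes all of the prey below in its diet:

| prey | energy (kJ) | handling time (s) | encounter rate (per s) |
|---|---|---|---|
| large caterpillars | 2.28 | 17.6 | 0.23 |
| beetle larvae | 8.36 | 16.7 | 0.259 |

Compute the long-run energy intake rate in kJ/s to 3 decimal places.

R = (0.23×2.28 + 0.259×8.36) / (1 + 0.23×17.6 + 0.259×16.7) = 2.69/9.373 = 0.2869 kJ/s.

0.287 kJ/s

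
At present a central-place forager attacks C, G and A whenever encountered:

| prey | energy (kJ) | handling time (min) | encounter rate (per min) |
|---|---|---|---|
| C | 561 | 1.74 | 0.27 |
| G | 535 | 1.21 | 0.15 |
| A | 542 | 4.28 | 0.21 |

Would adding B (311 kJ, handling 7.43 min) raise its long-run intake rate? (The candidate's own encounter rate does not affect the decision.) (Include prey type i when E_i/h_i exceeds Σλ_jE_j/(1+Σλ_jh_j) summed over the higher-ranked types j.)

No

Intake rate on the current diet: R = (0.27×561 + 0.15×535 + 0.21×542) / (1 + 0.27×1.74 + 0.15×1.21 + 0.21×4.28) = 345.5/2.55 = 135.5 kJ/min.
Profitability of B: 311/7.43 = 41.86 kJ/min.
41.86 < 135.5, so adding B would lower the average — exclude it.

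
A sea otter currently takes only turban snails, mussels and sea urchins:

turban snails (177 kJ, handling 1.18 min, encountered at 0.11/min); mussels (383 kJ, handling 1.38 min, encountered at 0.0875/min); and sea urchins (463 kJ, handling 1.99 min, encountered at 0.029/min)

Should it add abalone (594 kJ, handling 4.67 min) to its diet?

Current rate: (0.11×177 + 0.0875×383 + 0.029×463)/(1 + 0.11×1.18 + 0.0875×1.38 + 0.029×1.99) = 50.76 kJ/min.
Profitability of abalone: 594/4.67 = 127.2 kJ/min.
Since 127.2 > R, including abalone increases the long-run rate.

Yes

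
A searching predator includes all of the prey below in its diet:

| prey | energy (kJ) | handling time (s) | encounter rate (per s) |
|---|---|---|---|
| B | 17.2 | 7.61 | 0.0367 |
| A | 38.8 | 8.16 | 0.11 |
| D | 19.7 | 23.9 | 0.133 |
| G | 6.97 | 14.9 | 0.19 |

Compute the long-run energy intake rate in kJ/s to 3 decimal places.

1.080 kJ/s

Energy encountered per unit search time: 0.0367×17.2 + 0.11×38.8 + 0.133×19.7 + 0.19×6.97 = 8.844 kJ/s.
Handling time per unit search time: 0.0367×7.61 + 0.11×8.16 + 0.133×23.9 + 0.19×14.9 = 7.187.
Rate = 8.844/(1 + 7.187) = 1.08 kJ/s.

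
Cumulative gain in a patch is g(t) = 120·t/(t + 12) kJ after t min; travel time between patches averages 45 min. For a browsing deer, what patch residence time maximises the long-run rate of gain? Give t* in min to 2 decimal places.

23.24 min

Maximise g(t)/(T+t): set derivative to zero → g'(t)(T+t) = g(t).
g'(t) = 120·12/(t + 12)². Setting 120·12/(t+12)² = 120t/[(t+12)(45+t)] gives 12(45+t) = t(t+12), so t² = 12×45 = 540.
t* = √540 = 23.24 min.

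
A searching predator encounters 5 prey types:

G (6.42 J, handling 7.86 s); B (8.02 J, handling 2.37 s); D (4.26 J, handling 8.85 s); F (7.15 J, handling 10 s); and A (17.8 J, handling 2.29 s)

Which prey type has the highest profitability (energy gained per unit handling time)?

A

In descending order of E/h:
A: 17.8/2.29 = 7.77 J/s
B: 8.02/2.37 = 3.38 J/s
G: 6.42/7.86 = 0.817 J/s
F: 7.15/10 = 0.715 J/s
D: 4.26/8.85 = 0.481 J/s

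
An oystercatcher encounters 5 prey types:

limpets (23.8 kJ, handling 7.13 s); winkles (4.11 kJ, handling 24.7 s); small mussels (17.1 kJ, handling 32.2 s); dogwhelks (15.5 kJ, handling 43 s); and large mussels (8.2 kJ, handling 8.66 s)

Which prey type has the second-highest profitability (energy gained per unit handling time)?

large mussels

Profitability E/h (kJ/s): limpets = 23.8/7.13 = 3.34, winkles = 4.11/24.7 = 0.166, small mussels = 17.1/32.2 = 0.531, dogwhelks = 15.5/43 = 0.36, large mussels = 8.2/8.66 = 0.947.
Ranked: limpets > large mussels > small mussels > dogwhelks > winkles.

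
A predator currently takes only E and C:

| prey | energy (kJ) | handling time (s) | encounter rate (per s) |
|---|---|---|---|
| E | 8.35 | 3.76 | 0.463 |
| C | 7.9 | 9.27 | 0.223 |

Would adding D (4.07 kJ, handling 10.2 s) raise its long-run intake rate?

No

Current rate: (0.463×8.35 + 0.223×7.9)/(1 + 0.463×3.76 + 0.223×9.27) = 1.17 kJ/s.
Profitability of D: 4.07/10.2 = 0.399 kJ/s.
Since 0.399 < R, time spent handling D is better spent searching.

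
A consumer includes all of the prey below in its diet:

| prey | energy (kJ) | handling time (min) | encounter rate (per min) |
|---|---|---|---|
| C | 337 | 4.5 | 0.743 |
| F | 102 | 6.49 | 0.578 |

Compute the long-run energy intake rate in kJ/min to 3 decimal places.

R = Σλ_iE_i / (1 + Σλ_ih_i)
Numerator: 0.743×337 + 0.578×102 = 309.3
Denominator: 1 + 0.743×4.5 + 0.578×6.49 = 8.095
R = 309.3/8.095 = 38.22 kJ/min

38.216 kJ/min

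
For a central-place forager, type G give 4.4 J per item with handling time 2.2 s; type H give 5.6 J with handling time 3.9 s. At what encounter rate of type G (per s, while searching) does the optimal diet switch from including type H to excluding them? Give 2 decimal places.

1.16 per s

Drop type H once their profitability E₂/h₂ falls below the rate achievable on type G alone: E₂/h₂ = λE₁/(1 + λh₁).
Solve for λ: λE₁h₂ = E₂(1 + λh₁) → λ(E₁h₂ − E₂h₁) = E₂ → λ = E₂/(E₁h₂ − E₂h₁).
λ = 5.6/(4.4×3.9 − 5.6×2.2) = 5.6/4.84 = 1.157 per s.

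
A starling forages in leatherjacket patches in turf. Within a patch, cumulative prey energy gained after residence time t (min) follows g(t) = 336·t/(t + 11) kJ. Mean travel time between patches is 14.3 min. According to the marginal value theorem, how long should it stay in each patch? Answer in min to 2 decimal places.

Maximise g(t)/(T+t): set derivative to zero → g'(t)(T+t) = g(t).
g'(t) = 336·11/(t + 11)². Setting 336·11/(t+11)² = 336t/[(t+11)(14.3+t)] gives 11(14.3+t) = t(t+11), so t² = 11×14.3 = 157.3.
t* = √157.3 = 12.54 min.

12.54 min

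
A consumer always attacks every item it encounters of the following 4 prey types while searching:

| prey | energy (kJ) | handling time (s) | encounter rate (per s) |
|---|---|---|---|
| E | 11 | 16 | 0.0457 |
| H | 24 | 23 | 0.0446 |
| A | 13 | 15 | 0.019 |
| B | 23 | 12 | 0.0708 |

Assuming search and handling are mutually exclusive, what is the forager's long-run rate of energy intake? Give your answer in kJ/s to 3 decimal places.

0.886 kJ/s

Energy encountered per unit search time: 0.0457×11 + 0.0446×24 + 0.019×13 + 0.0708×23 = 3.449 kJ/s.
Handling time per unit search time: 0.0457×16 + 0.0446×23 + 0.019×15 + 0.0708×12 = 2.892.
Rate = 3.449/(1 + 2.892) = 0.8861 kJ/s.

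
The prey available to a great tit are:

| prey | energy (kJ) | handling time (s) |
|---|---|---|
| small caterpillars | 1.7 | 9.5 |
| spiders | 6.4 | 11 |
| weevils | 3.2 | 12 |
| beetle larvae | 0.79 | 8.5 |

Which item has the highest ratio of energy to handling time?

Profitability E/h (kJ/s): small caterpillars = 1.7/9.5 = 0.179, spiders = 6.4/11 = 0.582, weevils = 3.2/12 = 0.267, beetle larvae = 0.79/8.5 = 0.0929.
Ranked: spiders > weevils > small caterpillars > beetle larvae.

spiders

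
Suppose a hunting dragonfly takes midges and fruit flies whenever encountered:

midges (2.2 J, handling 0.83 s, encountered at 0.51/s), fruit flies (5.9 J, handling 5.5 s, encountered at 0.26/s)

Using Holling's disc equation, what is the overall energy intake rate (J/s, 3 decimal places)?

Energy encountered per unit search time: 0.51×2.2 + 0.26×5.9 = 2.656 J/s.
Handling time per unit search time: 0.51×0.83 + 0.26×5.5 = 1.853.
Rate = 2.656/(1 + 1.853) = 0.9309 J/s.

0.931 J/s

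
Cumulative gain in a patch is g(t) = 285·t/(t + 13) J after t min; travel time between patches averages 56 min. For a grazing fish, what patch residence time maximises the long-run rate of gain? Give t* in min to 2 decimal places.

Optimal t* satisfies g'(t*) = g(t*)/(T + t*).
g'(t) = 285·13/(t + 13)². Setting 285·13/(t+13)² = 285t/[(t+13)(56+t)] gives 13(56+t) = t(t+13), so t² = 13×56 = 728.
t* = √728 = 26.98 min.

26.98 min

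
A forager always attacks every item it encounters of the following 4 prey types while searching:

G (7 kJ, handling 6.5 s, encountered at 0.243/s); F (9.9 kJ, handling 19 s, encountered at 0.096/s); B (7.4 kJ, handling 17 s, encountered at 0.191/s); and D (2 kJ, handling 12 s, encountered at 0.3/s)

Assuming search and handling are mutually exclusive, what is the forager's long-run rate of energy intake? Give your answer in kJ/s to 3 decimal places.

0.415 kJ/s

R = (0.243×7 + 0.096×9.9 + 0.191×7.4 + 0.3×2) / (1 + 0.243×6.5 + 0.096×19 + 0.191×17 + 0.3×12) = 4.665/11.25 = 0.4146 kJ/s.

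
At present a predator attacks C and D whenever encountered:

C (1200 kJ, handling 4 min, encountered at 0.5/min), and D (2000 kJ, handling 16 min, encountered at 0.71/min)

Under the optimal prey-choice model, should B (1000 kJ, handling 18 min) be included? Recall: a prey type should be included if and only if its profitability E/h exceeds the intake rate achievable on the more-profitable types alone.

Current rate: (0.5×1200 + 0.71×2000)/(1 + 0.5×4 + 0.71×16) = 140.7 kJ/min.
B: E/h = 1000/18 = 55.56 kJ/min.
Since 55.56 < R, time spent handling B is better spent searching.

No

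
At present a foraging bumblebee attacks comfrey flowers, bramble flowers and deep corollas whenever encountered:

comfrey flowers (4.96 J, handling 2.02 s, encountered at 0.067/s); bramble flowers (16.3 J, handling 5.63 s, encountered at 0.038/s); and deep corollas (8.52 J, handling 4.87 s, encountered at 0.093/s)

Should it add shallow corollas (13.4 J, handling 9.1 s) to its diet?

On comfrey flowers, bramble flowers and deep corollas alone, R = ΣλE/(1+Σλh) = 1.744/1.802 = 0.9678 J/s.
Profitability of shallow corollas: 13.4/9.1 = 1.473 J/s.
1.473 > 0.9678, so adding shallow corollas raises the average — include it.

Yes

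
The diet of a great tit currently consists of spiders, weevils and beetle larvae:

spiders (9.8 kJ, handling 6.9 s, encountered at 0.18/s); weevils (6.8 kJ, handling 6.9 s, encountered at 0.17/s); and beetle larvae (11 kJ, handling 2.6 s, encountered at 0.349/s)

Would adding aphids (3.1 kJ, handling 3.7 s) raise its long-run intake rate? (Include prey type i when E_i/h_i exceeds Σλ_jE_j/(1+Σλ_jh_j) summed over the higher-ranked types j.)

Current rate: (0.18×9.8 + 0.17×6.8 + 0.349×11)/(1 + 0.18×6.9 + 0.17×6.9 + 0.349×2.6) = 1.564 kJ/s.
aphids: E/h = 3.1/3.7 = 0.8378 kJ/s.
0.8378 < 1.564, so adding aphids would lower the average — exclude it.

No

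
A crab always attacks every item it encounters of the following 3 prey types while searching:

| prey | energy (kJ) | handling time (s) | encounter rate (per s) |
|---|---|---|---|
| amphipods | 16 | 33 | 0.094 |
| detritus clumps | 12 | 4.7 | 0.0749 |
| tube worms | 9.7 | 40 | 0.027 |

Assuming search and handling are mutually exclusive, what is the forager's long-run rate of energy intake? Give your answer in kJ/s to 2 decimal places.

0.48 kJ/s

R = Σλ_iE_i / (1 + Σλ_ih_i)
Numerator: 0.094×16 + 0.0749×12 + 0.027×9.7 = 2.665
Denominator: 1 + 0.094×33 + 0.0749×4.7 + 0.027×40 = 5.534
R = 2.665/5.534 = 0.4815 kJ/s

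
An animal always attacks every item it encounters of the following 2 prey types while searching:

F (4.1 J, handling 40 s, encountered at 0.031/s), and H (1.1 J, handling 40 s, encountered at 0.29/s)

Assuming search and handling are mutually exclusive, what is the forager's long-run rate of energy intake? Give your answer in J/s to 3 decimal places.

0.032 J/s

R = Σλ_iE_i / (1 + Σλ_ih_i)
Numerator: 0.031×4.1 + 0.29×1.1 = 0.4461
Denominator: 1 + 0.031×40 + 0.29×40 = 13.84
R = 0.4461/13.84 = 0.03223 J/s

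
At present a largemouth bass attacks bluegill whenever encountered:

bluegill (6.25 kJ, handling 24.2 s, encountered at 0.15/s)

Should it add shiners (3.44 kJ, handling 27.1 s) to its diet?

On bluegill alone, R = ΣλE/(1+Σλh) = 0.9375/4.63 = 0.2025 kJ/s.
Profitability of shiners: 3.44/27.1 = 0.1269 kJ/s.
0.1269 < 0.2025, so adding shiners would lower the average — exclude it.

No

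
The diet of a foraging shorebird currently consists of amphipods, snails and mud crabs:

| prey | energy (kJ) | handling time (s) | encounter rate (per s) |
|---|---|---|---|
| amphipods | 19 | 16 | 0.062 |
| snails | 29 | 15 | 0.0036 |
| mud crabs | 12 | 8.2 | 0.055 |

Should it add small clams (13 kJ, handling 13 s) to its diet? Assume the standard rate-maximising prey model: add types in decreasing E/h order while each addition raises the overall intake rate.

Yes

On amphipods, snails and mud crabs alone, R = ΣλE/(1+Σλh) = 1.942/2.497 = 0.7779 kJ/s.
small clams: E/h = 13/13 = 1 kJ/s.
Since 1 > R, including small clams increases the long-run rate.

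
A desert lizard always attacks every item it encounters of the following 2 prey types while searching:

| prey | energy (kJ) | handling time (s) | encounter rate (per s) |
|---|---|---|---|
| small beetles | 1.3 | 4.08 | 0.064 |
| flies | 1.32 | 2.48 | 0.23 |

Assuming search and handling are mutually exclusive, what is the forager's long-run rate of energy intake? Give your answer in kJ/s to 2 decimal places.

Energy encountered per unit search time: 0.064×1.3 + 0.23×1.32 = 0.3868 kJ/s.
Handling time per unit search time: 0.064×4.08 + 0.23×2.48 = 0.8315.
Rate = 0.3868/(1 + 0.8315) = 0.2112 kJ/s.

0.21 kJ/s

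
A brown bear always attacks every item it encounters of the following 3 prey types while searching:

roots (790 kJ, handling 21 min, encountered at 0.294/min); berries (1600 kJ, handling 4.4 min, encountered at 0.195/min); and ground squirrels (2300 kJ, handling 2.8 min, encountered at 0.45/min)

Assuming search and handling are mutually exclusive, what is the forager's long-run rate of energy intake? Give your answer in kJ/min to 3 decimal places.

169.959 kJ/min

Energy encountered per unit search time: 0.294×790 + 0.195×1600 + 0.45×2300 = 1579 kJ/min.
Handling time per unit search time: 0.294×21 + 0.195×4.4 + 0.45×2.8 = 8.292.
Rate = 1579/(1 + 8.292) = 170 kJ/min.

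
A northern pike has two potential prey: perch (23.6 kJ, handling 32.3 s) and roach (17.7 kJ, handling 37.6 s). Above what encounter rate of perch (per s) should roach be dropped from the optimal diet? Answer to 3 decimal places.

0.056 per s

The zero-one rule: include roach iff E₂/h₂ > λE₁/(1+λh₁). Equality gives the switch point.
λE₁h₂ = E₂ + λE₂h₁ ⇒ λ = E₂/(E₁h₂ − E₂h₁) = 17.7/(887.4 − 571.7) = 0.05607 per s.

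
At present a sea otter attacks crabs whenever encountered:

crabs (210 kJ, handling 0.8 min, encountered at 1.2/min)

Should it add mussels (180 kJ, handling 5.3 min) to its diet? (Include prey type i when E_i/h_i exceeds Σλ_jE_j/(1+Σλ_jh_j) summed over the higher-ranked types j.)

No

Intake rate on the current diet: R = (1.2×210) / (1 + 1.2×0.8) = 252/1.96 = 128.6 kJ/min.
mussels: E/h = 180/5.3 = 33.96 kJ/min.
Since 33.96 < R, time spent handling mussels is better spent searching.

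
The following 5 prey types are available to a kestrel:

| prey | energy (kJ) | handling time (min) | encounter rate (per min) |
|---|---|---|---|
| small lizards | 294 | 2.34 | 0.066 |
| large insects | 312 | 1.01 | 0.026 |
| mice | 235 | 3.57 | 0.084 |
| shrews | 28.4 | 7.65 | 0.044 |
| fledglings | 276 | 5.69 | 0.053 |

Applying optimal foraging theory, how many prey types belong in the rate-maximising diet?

Rank by E/h (kJ/min): large insects 309, small lizards 126, mice 65.8, fledglings 48.5, shrews 3.71. Include each in turn until the next type's E/h falls below the running intake rate.
Rate on top 1: 7.904. small lizards: 126 > 7.904 → include.
Rate on top 2: 23.3. mice: 65.8 > 23.3 → include.
Rate on top 3: 31.92. fledglings: 48.5 > 31.92 → include.
Rate on top 4: 34.72. shrews: 3.71 < 34.72 → exclude; stop.
Optimal diet: large insects, small lizards, mice, fledglings — 4 of 5 types.

4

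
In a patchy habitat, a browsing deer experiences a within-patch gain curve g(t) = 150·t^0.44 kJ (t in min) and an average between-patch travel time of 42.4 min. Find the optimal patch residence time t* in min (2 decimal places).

33.31 min

Maximise g(t)/(T+t): set derivative to zero → g'(t)(T+t) = g(t).
g'(t) = 0.44·150·t^-0.56. Setting 0.44·150·t^-0.56 = 150·t^0.44/(42.4+t) gives 0.44(42.4+t) = t, so 0.56·t = 0.44×42.4.
t* = 0.44×42.4/0.56 = 33.31 min.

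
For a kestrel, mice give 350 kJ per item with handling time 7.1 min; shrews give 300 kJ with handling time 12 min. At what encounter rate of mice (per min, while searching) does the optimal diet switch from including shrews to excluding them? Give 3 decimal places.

Drop shrews once their profitability E₂/h₂ falls below the rate achievable on mice alone: E₂/h₂ = λE₁/(1 + λh₁).
Solve for λ: λE₁h₂ = E₂(1 + λh₁) → λ(E₁h₂ − E₂h₁) = E₂ → λ = E₂/(E₁h₂ − E₂h₁).
λ = 300/(350×12 − 300×7.1) = 300/2070 = 0.1449 per min.

0.145 per min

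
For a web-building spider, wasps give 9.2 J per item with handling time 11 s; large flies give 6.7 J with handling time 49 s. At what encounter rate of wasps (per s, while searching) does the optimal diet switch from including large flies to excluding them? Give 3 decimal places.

0.018 per s

The zero-one rule: include large flies iff E₂/h₂ > λE₁/(1+λh₁). Equality gives the switch point.
λE₁h₂ = E₂ + λE₂h₁ ⇒ λ = E₂/(E₁h₂ − E₂h₁) = 6.7/(450.8 − 73.7) = 0.01777 per s.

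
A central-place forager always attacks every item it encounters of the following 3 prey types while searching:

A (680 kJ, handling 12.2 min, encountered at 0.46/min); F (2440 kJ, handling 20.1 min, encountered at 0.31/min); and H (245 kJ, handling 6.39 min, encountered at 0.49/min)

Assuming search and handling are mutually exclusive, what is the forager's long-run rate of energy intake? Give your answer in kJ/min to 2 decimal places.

74.45 kJ/min

Energy encountered per unit search time: 0.46×680 + 0.31×2440 + 0.49×245 = 1189 kJ/min.
Handling time per unit search time: 0.46×12.2 + 0.31×20.1 + 0.49×6.39 = 14.97.
Rate = 1189/(1 + 14.97) = 74.45 kJ/min.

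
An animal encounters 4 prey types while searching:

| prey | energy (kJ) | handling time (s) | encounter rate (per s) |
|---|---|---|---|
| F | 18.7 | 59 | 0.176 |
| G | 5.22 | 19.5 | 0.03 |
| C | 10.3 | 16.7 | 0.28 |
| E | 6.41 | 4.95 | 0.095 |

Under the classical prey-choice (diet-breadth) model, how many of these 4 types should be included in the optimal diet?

2

Rank by E/h (kJ/s): E 1.29, C 0.617, F 0.317, G 0.268. Include each in turn until the next type's E/h falls below the running intake rate.
Rate on top 1: 0.4142. C: 0.617 > 0.4142 → include.
Rate on top 2: 0.5683. F: 0.317 < 0.5683 → exclude; stop.
Optimal diet: E, C — 2 of 4 types.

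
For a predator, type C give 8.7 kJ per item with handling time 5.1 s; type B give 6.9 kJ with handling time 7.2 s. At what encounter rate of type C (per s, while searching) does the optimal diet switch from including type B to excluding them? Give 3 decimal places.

At the threshold, the rate on type C alone equals the profitability of type B: λ·8.7/(1 + λ·5.1) = 6.9/7.2 = 0.9583.
Rearranging, λ(8.7 − 0.9583×5.1) = 0.9583, so λ = 0.9583/3.812 = 0.2514 per s.

0.251 per s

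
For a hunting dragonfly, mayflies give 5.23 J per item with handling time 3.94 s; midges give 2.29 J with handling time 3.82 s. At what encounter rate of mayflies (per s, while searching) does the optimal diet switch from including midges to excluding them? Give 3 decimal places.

0.209 per s

The zero-one rule: include midges iff E₂/h₂ > λE₁/(1+λh₁). Equality gives the switch point.
λE₁h₂ = E₂ + λE₂h₁ ⇒ λ = E₂/(E₁h₂ − E₂h₁) = 2.29/(19.98 − 9.023) = 0.209 per s.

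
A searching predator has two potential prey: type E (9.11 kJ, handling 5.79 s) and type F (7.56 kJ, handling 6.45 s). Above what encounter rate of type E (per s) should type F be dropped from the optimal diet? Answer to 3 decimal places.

At the threshold, the rate on type E alone equals the profitability of type F: λ·9.11/(1 + λ·5.79) = 7.56/6.45 = 1.172.
Rearranging, λ(9.11 − 1.172×5.79) = 1.172, so λ = 1.172/2.324 = 0.5044 per s.

0.504 per s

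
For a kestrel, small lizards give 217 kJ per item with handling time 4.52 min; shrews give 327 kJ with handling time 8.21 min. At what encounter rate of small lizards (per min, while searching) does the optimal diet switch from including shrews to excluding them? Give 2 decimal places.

At the threshold, the rate on small lizards alone equals the profitability of shrews: λ·217/(1 + λ·4.52) = 327/8.21 = 39.83.
Rearranging, λ(217 − 39.83×4.52) = 39.83, so λ = 39.83/36.97 = 1.077 per min.

1.08 per min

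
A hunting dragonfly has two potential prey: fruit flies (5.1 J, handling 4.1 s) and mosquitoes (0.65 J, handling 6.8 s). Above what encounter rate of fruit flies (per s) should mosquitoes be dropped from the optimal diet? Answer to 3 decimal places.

Drop mosquitoes once their profitability E₂/h₂ falls below the rate achievable on fruit flies alone: E₂/h₂ = λE₁/(1 + λh₁).
Solve for λ: λE₁h₂ = E₂(1 + λh₁) → λ(E₁h₂ − E₂h₁) = E₂ → λ = E₂/(E₁h₂ − E₂h₁).
λ = 0.65/(5.1×6.8 − 0.65×4.1) = 0.65/32.02 = 0.0203 per s.

0.020 per s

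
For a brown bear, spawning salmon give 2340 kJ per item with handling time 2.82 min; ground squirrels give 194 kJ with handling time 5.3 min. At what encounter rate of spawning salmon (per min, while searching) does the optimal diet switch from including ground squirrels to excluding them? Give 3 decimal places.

0.016 per min

At the threshold, the rate on spawning salmon alone equals the profitability of ground squirrels: λ·2340/(1 + λ·2.82) = 194/5.3 = 36.6.
Rearranging, λ(2340 − 36.6×2.82) = 36.6, so λ = 36.6/2237 = 0.01636 per min.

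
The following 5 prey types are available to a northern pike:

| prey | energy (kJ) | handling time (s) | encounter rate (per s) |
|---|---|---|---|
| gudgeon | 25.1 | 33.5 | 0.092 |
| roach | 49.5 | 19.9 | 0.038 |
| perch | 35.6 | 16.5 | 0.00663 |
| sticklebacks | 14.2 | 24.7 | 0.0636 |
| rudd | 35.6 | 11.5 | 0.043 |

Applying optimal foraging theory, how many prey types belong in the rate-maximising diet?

Profitabilities (E/h, kJ/s): rudd 3.1, roach 2.49, perch 2.16, gudgeon 0.749, sticklebacks 0.575. Add prey in this order while the next type's profitability exceeds the intake rate on those already taken.
Rate on top 1: 1.024. roach: 2.49 > 1.024 → include.
Rate on top 2: 1.516. perch: 2.16 > 1.516 → include.
Rate on top 3: 1.546. gudgeon: 0.749 < 1.546 → exclude; stop.
Optimal diet: rudd, roach, perch — 3 of 5 types.

3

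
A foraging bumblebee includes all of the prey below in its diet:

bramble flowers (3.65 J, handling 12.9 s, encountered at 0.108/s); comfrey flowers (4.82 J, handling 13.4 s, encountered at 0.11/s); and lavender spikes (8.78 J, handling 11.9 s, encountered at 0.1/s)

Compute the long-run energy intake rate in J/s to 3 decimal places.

0.356 J/s

Energy encountered per unit search time: 0.108×3.65 + 0.11×4.82 + 0.1×8.78 = 1.802 J/s.
Handling time per unit search time: 0.108×12.9 + 0.11×13.4 + 0.1×11.9 = 4.057.
Rate = 1.802/(1 + 4.057) = 0.3564 J/s.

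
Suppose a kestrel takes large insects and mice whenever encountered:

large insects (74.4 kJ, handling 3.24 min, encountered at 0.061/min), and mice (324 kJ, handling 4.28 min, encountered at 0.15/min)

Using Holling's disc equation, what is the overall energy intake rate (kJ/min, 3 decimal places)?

Energy encountered per unit search time: 0.061×74.4 + 0.15×324 = 53.14 kJ/min.
Handling time per unit search time: 0.061×3.24 + 0.15×4.28 = 0.8396.
Rate = 53.14/(1 + 0.8396) = 28.89 kJ/min.

28.885 kJ/min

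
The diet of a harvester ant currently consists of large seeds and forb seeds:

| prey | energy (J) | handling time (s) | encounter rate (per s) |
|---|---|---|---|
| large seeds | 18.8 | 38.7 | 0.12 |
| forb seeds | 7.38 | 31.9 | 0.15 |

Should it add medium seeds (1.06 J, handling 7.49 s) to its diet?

Intake rate on the current diet: R = (0.12×18.8 + 0.15×7.38) / (1 + 0.12×38.7 + 0.15×31.9) = 3.363/10.43 = 0.3225 J/s.
medium seeds: E/h = 1.06/7.49 = 0.1415 J/s.
0.1415 < 0.3225, so adding medium seeds would lower the average — exclude it.

No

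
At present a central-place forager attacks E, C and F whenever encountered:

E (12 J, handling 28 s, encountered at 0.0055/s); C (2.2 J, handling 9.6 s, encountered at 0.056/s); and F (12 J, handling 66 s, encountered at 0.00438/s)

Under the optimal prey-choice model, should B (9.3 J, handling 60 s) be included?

Intake rate on the current diet: R = (0.0055×12 + 0.056×2.2 + 0.00438×12) / (1 + 0.0055×28 + 0.056×9.6 + 0.00438×66) = 0.2418/1.981 = 0.1221 J/s.
B: E/h = 9.3/60 = 0.155 J/s.
0.155 > 0.1221, so adding B raises the average — include it.

Yes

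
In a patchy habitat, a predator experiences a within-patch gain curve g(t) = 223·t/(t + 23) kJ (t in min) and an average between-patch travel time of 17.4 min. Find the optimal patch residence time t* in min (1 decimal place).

20.0 min

Optimal t* satisfies g'(t*) = g(t*)/(T + t*).
g'(t) = 223·23/(t + 23)². Setting 223·23/(t+23)² = 223t/[(t+23)(17.4+t)] gives 23(17.4+t) = t(t+23), so t² = 23×17.4 = 400.2.
t* = √400.2 = 20 min.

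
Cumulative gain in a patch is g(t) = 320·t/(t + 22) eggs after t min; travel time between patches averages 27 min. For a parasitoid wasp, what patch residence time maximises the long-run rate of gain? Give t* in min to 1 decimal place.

By the marginal value theorem, leave when the instantaneous gain rate g'(t) equals the habitat-wide average g(t)/(T + t).
g'(t) = 320·22/(t + 22)². Setting 320·22/(t+22)² = 320t/[(t+22)(27+t)] gives 22(27+t) = t(t+22), so t² = 22×27 = 594.
t* = √594 = 24.37 min.

24.4 min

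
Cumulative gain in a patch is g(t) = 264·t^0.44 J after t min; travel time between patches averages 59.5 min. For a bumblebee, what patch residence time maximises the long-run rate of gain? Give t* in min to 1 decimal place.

46.7 min

Maximise g(t)/(T+t): set derivative to zero → g'(t)(T+t) = g(t).
g'(t) = 0.44·264·t^-0.56. Setting 0.44·264·t^-0.56 = 264·t^0.44/(59.5+t) gives 0.44(59.5+t) = t, so 0.56·t = 0.44×59.5.
t* = 0.44×59.5/0.56 = 46.75 min.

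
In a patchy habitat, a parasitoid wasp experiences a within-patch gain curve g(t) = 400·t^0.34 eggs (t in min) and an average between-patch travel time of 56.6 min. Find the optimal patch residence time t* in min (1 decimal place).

29.2 min

Maximise g(t)/(T+t): set derivative to zero → g'(t)(T+t) = g(t).
g'(t) = 0.34·400·t^-0.66. Setting 0.34·400·t^-0.66 = 400·t^0.34/(56.6+t) gives 0.34(56.6+t) = t, so 0.66·t = 0.34×56.6.
t* = 0.34×56.6/0.66 = 29.16 min.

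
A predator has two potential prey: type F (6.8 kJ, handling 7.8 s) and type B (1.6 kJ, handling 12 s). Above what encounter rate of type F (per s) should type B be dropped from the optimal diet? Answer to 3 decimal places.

Drop type B once their profitability E₂/h₂ falls below the rate achievable on type F alone: E₂/h₂ = λE₁/(1 + λh₁).
Solve for λ: λE₁h₂ = E₂(1 + λh₁) → λ(E₁h₂ − E₂h₁) = E₂ → λ = E₂/(E₁h₂ − E₂h₁).
λ = 1.6/(6.8×12 − 1.6×7.8) = 1.6/69.12 = 0.02315 per s.

0.023 per s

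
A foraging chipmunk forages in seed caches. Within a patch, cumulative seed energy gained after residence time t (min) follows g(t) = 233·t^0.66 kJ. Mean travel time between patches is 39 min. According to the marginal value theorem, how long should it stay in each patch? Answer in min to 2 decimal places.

75.71 min

By the marginal value theorem, leave when the instantaneous gain rate g'(t) equals the habitat-wide average g(t)/(T + t).
g'(t) = 0.66·233·t^-0.34. Setting 0.66·233·t^-0.34 = 233·t^0.66/(39+t) gives 0.66(39+t) = t, so 0.34·t = 0.66×39.
t* = 0.66×39/0.34 = 75.71 min.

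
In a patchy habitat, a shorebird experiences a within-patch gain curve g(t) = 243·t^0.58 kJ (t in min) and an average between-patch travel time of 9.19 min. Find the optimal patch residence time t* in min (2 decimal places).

12.69 min

Maximise g(t)/(T+t): set derivative to zero → g'(t)(T+t) = g(t).
g'(t) = 0.58·243·t^-0.42. Setting 0.58·243·t^-0.42 = 243·t^0.58/(9.19+t) gives 0.58(9.19+t) = t, so 0.42·t = 0.58×9.19.
t* = 0.58×9.19/0.42 = 12.69 min.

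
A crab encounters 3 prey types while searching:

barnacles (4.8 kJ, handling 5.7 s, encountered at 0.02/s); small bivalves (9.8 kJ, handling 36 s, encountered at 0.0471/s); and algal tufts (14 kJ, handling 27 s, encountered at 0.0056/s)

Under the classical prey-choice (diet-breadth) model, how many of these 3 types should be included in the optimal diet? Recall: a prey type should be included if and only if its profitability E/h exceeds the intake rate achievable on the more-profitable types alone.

3

Profitabilities (E/h, kJ/s): barnacles 0.842, algal tufts 0.519, small bivalves 0.272. Add prey in this order while the next type's profitability exceeds the intake rate on those already taken.
Rate on top 1: 0.08618. algal tufts: 0.519 > 0.08618 → include.
Rate on top 2: 0.1378. small bivalves: 0.272 > 0.1378 → include.
Optimal diet: barnacles, algal tufts, small bivalves — 3 of 3 types.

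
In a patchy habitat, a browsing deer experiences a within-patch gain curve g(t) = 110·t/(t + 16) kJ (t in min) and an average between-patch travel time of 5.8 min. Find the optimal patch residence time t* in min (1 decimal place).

Maximise g(t)/(T+t): set derivative to zero → g'(t)(T+t) = g(t).
g'(t) = 110·16/(t + 16)². Setting 110·16/(t+16)² = 110t/[(t+16)(5.8+t)] gives 16(5.8+t) = t(t+16), so t² = 16×5.8 = 92.8.
t* = √92.8 = 9.633 min.

9.6 min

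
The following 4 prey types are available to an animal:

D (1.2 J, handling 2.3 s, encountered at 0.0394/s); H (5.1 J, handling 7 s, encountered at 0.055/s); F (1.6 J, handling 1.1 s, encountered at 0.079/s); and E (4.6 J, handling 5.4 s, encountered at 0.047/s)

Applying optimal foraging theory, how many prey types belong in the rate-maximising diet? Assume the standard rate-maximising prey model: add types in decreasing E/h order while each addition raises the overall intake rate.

Rank by E/h (J/s): F 1.45, E 0.852, H 0.729, D 0.522. Include each in turn until the next type's E/h falls below the running intake rate.
Rate on top 1: 0.1163. E: 0.852 > 0.1163 → include.
Rate on top 2: 0.2555. H: 0.729 > 0.2555 → include.
Rate on top 3: 0.3611. D: 0.522 > 0.3611 → include.
Optimal diet: F, E, H, D — 4 of 4 types.

4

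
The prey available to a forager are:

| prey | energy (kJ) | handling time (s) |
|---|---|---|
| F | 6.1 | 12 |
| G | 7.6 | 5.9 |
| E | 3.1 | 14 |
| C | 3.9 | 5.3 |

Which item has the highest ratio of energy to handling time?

G

Profitability E/h (kJ/s): F = 6.1/12 = 0.508, G = 7.6/5.9 = 1.29, E = 3.1/14 = 0.221, C = 3.9/5.3 = 0.736.
Ranked: G > C > F > E.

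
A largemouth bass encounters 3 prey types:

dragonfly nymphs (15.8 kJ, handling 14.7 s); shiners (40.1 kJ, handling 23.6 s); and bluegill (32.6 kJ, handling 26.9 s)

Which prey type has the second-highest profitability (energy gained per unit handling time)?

Profitability E/h (kJ/s): dragonfly nymphs = 15.8/14.7 = 1.07, shiners = 40.1/23.6 = 1.7, bluegill = 32.6/26.9 = 1.21.
Ranked: shiners > bluegill > dragonfly nymphs.

bluegill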